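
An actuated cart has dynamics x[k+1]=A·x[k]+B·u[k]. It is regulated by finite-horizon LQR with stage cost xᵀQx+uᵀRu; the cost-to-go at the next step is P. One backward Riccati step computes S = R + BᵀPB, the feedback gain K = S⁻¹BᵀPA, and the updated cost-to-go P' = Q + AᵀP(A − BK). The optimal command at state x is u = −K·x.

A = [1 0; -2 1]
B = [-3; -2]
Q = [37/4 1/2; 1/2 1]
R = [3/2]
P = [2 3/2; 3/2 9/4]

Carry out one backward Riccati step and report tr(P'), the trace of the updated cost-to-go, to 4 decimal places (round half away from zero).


14.0161

BᵀP = [-9.0000 -9.0000]
S = R + BᵀPB = [3/2] + [45.0000] = [46.5000]
BᵀPA = [9.0000 -9.0000]
K = S⁻¹·BᵀPA = [0.1935 -0.1935]
A−BK = [1.5806 -0.5806; -1.6129 0.6129]
AᵀP(A−BK) = [3.2581 -1.2581; -1.2581 0.5081]
P' = Q + AᵀP(A−BK) = [12.5081 -0.7581; -0.7581 1.5081]
tr(P') = 14.0161


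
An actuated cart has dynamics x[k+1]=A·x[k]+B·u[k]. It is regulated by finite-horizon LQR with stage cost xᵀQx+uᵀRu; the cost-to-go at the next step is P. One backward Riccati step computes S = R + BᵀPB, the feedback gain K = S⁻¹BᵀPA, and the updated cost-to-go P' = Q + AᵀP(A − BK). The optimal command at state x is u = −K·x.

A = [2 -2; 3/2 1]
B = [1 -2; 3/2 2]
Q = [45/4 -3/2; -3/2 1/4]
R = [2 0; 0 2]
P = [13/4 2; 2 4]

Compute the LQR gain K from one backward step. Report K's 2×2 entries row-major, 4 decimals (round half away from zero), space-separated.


BᵀP = [6.2500 8.0000; -2.5000 4.0000]
S = R + BᵀPB = [2 0; 0 2] + [18.2500 3.5000; 3.5000 13.0000] = [20.2500 3.5000; 3.5000 15.0000]
BᵀPA = [24.5000 -4.5000; 1.0000 9.0000]
K = S⁻¹·BᵀPA = [1.2487 -0.3396; -0.2247 0.6792]
A−BK = [0.3019 -0.3019; 0.0763 0.1509]
AᵀP(A−BK) = [3.6312 -1.3585; -1.3585 1.3585]
P' = Q + AᵀP(A−BK) = [14.8812 -2.8585; -2.8585 1.6085]
tr(P') = 16.4897

1.2487 -0.3396 -0.2247 0.6792


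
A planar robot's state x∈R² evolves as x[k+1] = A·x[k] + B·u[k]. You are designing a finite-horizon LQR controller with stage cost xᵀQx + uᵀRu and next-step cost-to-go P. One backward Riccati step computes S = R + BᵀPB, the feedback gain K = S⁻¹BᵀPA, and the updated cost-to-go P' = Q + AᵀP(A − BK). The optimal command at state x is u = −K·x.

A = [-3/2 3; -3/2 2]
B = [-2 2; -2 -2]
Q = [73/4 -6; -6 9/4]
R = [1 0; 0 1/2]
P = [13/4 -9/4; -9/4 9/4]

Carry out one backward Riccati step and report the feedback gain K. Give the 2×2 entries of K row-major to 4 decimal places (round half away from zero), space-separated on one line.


0.5871 -0.9812 -0.0161 0.2735

BᵀP = [-2.0000 0.0000; 11.0000 -9.0000]
S = R + BᵀPB = [1 0; 0 1/2] + [4.0000 -4.0000; -4.0000 40.0000] = [5.0000 -4.0000; -4.0000 40.5000]
BᵀPA = [3.0000 -6.0000; -3.0000 15.0000]
K = S⁻¹·BᵀPA = [0.5871 -0.9812; -0.0161 0.2735]
A−BK = [-0.2936 0.4906; -0.3579 0.5845]
AᵀP(A−BK) = [0.4403 -0.7359; -0.7359 1.2607]
P' = Q + AᵀP(A−BK) = [18.6903 -6.7359; -6.7359 3.5107]
tr(P') = 22.2011


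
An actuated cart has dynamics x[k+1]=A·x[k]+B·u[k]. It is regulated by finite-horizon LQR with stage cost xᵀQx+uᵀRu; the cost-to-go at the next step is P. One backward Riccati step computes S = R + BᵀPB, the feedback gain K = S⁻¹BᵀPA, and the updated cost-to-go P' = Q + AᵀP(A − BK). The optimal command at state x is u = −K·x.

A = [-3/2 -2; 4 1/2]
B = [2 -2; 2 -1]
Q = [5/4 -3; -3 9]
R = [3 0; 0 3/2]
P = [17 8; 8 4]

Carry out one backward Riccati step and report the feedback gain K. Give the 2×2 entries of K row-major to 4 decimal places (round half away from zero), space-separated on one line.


0.1939 -0.1948 0.0667 0.4725

BᵀP = [50.0000 24.0000; -42.0000 -20.0000]
S = R + BᵀPB = [3 0; 0 3/2] + [148.0000 -124.0000; -124.0000 104.0000] = [151.0000 -124.0000; -124.0000 105.5000]
BᵀPA = [21.0000 -88.0000; -17.0000 74.0000]
K = S⁻¹·BᵀPA = [0.1939 -0.1948; 0.0667 0.4725]
A−BK = [-1.7543 -0.6655; 3.6790 1.3620]
AᵀP(A−BK) = [3.3131 1.1226; 1.1226 0.8954]
P' = Q + AᵀP(A−BK) = [4.5631 -1.8774; -1.8774 9.8954]
tr(P') = 14.4585


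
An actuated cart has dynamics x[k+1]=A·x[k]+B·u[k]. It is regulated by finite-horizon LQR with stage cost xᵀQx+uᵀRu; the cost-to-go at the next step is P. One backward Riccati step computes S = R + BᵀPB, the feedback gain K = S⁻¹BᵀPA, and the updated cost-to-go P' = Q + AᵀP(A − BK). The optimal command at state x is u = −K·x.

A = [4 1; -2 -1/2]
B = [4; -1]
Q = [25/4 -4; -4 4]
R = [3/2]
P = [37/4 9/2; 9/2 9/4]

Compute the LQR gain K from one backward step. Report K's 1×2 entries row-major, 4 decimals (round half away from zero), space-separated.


BᵀP = [32.5000 15.7500]
S = R + BᵀPB = [3/2] + [114.2500] = [115.7500]
BᵀPA = [98.5000 24.6250]
K = S⁻¹·BᵀPA = [0.8510 0.2127]
A−BK = [0.5961 0.1490; -1.1490 -0.2873]
AᵀP(A−BK) = [1.1793 0.2948; 0.2948 0.0737]
P' = Q + AᵀP(A−BK) = [7.4293 -3.7052; -3.7052 4.0737]
tr(P') = 11.5030

0.8510 0.2127


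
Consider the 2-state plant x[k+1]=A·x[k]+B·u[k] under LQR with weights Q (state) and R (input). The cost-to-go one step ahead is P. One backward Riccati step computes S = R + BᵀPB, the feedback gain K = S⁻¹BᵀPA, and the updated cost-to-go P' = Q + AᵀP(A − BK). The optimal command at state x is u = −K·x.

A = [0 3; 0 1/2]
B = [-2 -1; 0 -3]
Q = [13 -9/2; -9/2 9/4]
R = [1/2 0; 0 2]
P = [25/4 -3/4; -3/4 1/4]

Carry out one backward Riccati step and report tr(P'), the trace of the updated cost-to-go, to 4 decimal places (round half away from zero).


BᵀP = [-12.5000 1.5000; -4.0000 0.0000]
S = R + BᵀPB = [1/2 0; 0 2] + [25.0000 8.0000; 8.0000 4.0000] = [25.5000 8.0000; 8.0000 6.0000]
BᵀPA = [0.0000 -36.7500; 0.0000 -12.0000]
K = S⁻¹·BᵀPA = [0.0000 -1.3989; 0.0000 -0.1348]
A−BK = [0.0000 0.0674; 0.0000 0.0955]
AᵀP(A−BK) = [0.0000 0.0000; 0.0000 1.0358]
P' = Q + AᵀP(A−BK) = [13.0000 -4.5000; -4.5000 3.2858]
tr(P') = 16.2858

16.2858


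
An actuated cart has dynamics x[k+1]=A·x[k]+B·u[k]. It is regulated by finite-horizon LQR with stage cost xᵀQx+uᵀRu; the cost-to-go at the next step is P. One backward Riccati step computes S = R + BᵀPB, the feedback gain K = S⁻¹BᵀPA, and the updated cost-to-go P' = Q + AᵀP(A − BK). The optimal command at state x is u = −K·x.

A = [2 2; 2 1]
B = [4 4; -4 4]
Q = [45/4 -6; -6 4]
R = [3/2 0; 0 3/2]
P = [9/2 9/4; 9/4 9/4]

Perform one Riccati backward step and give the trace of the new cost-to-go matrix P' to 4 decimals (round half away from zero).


15.8536

BᵀP = [9.0000 0.0000; 27.0000 18.0000]
S = R + BᵀPB = [3/2 0; 0 3/2] + [36.0000 36.0000; 36.0000 180.0000] = [37.5000 36.0000; 36.0000 181.5000]
BᵀPA = [18.0000 18.0000; 90.0000 72.0000]
K = S⁻¹·BᵀPA = [0.0049 0.1225; 0.4949 0.3724]
A−BK = [0.0008 0.0204; 0.0400 0.0004]
AᵀP(A−BK) = [0.3712 0.2793; 0.2793 0.2324]
P' = Q + AᵀP(A−BK) = [11.6212 -5.7207; -5.7207 4.2324]
tr(P') = 15.8536


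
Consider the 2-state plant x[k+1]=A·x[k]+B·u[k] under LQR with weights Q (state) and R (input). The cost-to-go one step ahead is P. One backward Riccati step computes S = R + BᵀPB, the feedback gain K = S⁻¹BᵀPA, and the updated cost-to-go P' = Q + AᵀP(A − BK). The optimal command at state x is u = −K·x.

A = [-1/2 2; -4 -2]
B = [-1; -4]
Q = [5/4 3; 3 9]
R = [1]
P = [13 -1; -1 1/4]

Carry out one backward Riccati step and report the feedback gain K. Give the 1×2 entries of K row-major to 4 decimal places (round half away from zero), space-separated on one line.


BᵀP = [-9.0000 0.0000]
S = R + BᵀPB = [1] + [9.0000] = [10.0000]
BᵀPA = [4.5000 -18.0000]
K = S⁻¹·BᵀPA = [0.4500 -1.8000]
A−BK = [-0.0500 0.2000; -2.2000 -9.2000]
AᵀP(A−BK) = [1.2250 4.1000; 4.1000 28.6000]
P' = Q + AᵀP(A−BK) = [2.4750 7.1000; 7.1000 37.6000]
tr(P') = 40.0750

0.4500 -1.8000


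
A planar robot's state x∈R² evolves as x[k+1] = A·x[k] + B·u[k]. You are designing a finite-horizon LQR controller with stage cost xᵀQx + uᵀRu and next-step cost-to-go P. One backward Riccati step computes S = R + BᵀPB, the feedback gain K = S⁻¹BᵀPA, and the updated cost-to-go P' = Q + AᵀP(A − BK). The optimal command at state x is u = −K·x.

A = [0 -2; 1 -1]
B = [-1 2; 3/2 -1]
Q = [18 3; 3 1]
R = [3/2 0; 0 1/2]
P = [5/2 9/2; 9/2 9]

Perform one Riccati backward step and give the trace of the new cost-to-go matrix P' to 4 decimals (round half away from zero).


BᵀP = [4.2500 9.0000; 0.5000 0.0000]
S = R + BᵀPB = [3/2 0; 0 1/2] + [9.2500 -0.5000; -0.5000 1.0000] = [10.7500 -0.5000; -0.5000 1.5000]
BᵀPA = [9.0000 -17.5000; 0.0000 -1.0000]
K = S⁻¹·BᵀPA = [0.8504 -1.6850; 0.2835 -1.2283]
A−BK = [0.2835 -1.2283; 0.0079 0.2992]
AᵀP(A−BK) = [1.3465 -2.8346; -2.8346 6.2835]
P' = Q + AᵀP(A−BK) = [19.3465 0.1654; 0.1654 7.2835]
tr(P') = 26.6299

26.6299


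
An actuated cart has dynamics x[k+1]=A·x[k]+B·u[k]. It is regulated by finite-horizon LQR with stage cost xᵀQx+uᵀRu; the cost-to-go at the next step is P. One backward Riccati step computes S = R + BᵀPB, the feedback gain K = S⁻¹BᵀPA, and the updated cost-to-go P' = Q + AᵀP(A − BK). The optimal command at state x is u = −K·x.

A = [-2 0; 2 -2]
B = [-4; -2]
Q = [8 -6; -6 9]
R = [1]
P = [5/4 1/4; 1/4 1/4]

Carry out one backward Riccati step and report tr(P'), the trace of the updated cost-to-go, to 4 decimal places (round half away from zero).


BᵀP = [-5.5000 -1.5000]
S = R + BᵀPB = [1] + [25.0000] = [26.0000]
BᵀPA = [8.0000 3.0000]
K = S⁻¹·BᵀPA = [0.3077 0.1154]
A−BK = [-0.7692 0.4615; 2.6154 -1.7692]
AᵀP(A−BK) = [1.5385 -0.9231; -0.9231 0.6538]
P' = Q + AᵀP(A−BK) = [9.5385 -6.9231; -6.9231 9.6538]
tr(P') = 19.1923

19.1923


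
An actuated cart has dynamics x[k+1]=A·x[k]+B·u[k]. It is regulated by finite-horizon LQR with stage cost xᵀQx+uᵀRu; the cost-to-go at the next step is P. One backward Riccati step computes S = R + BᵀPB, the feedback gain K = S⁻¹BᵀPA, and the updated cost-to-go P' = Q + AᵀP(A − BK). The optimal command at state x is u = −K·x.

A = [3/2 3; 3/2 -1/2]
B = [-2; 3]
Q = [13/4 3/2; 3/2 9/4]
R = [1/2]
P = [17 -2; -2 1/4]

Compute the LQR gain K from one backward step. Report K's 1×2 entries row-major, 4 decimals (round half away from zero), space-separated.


BᵀP = [-40.0000 4.7500]
S = R + BᵀPB = [1/2] + [94.2500] = [94.7500]
BᵀPA = [-52.8750 -122.3750]
K = S⁻¹·BᵀPA = [-0.5580 -1.2916]
A−BK = [0.3839 0.4169; 3.1741 3.3747]
AᵀP(A−BK) = [0.3057 0.5214; 0.5214 1.0082]
P' = Q + AᵀP(A−BK) = [3.5557 2.0214; 2.0214 3.2582]
tr(P') = 6.8140

-0.5580 -1.2916


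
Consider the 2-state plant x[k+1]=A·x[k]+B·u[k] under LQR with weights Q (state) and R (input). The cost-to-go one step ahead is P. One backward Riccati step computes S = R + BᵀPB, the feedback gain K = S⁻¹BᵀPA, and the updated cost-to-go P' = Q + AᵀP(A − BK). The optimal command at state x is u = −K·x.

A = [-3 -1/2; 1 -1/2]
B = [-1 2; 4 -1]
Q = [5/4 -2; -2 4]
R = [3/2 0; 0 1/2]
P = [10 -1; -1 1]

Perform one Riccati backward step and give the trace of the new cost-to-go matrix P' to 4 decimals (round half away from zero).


BᵀP = [-14.0000 5.0000; 21.0000 -3.0000]
S = R + BᵀPB = [3/2 0; 0 1/2] + [34.0000 -33.0000; -33.0000 45.0000] = [35.5000 -33.0000; -33.0000 45.5000]
BᵀPA = [47.0000 4.5000; -66.0000 -9.0000]
K = S⁻¹·BᵀPA = [-0.0751 -0.1753; -1.5050 -0.3249]
A−BK = [-0.0651 -0.0254; -0.2048 -0.1238]
AᵀP(A−BK) = [1.1986 0.2929; 0.2929 0.1144]
P' = Q + AᵀP(A−BK) = [2.4486 -1.7071; -1.7071 4.1144]
tr(P') = 6.5629

6.5629


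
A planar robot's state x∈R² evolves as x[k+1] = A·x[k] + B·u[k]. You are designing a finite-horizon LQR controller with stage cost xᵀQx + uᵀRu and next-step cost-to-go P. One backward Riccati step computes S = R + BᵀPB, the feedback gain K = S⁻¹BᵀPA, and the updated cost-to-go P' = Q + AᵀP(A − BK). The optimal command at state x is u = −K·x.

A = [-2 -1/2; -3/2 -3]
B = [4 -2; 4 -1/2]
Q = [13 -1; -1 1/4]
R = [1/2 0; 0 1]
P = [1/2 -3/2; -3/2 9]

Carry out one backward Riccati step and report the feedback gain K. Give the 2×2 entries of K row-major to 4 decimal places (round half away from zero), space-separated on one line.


BᵀP = [-4.0000 30.0000; -0.2500 -1.5000]
S = R + BᵀPB = [1/2 0; 0 1] + [104.0000 -7.0000; -7.0000 1.2500] = [104.5000 -7.0000; -7.0000 2.2500]
BᵀPA = [-37.0000 -88.0000; 2.7500 4.6250]
K = S⁻¹·BᵀPA = [-0.3439 -0.8899; 0.1525 -0.7129]
A−BK = [-0.3197 1.6336; -0.0484 0.2030]
AᵀP(A−BK) = [0.1081 -0.0893; -0.0893 1.6145]
P' = Q + AᵀP(A−BK) = [13.1081 -1.0893; -1.0893 1.8645]
tr(P') = 14.9727

-0.3439 -0.8899 0.1525 -0.7129


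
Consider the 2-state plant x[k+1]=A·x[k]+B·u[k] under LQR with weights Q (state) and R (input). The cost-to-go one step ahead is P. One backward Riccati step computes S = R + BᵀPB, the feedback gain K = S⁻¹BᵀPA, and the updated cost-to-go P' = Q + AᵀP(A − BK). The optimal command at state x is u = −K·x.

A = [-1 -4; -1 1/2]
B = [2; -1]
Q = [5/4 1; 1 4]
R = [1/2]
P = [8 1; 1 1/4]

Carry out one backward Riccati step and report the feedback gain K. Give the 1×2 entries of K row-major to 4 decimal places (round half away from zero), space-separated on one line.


BᵀP = [15.0000 1.7500]
S = R + BᵀPB = [1/2] + [28.2500] = [28.7500]
BᵀPA = [-16.7500 -59.1250]
K = S⁻¹·BᵀPA = [-0.5826 -2.0565]
A−BK = [0.1652 0.1130; -1.5826 -1.5565]
AᵀP(A−BK) = [0.4913 0.9283; 0.9283 2.4707]
P' = Q + AᵀP(A−BK) = [1.7413 1.9283; 1.9283 6.4707]
tr(P') = 8.2120

-0.5826 -2.0565


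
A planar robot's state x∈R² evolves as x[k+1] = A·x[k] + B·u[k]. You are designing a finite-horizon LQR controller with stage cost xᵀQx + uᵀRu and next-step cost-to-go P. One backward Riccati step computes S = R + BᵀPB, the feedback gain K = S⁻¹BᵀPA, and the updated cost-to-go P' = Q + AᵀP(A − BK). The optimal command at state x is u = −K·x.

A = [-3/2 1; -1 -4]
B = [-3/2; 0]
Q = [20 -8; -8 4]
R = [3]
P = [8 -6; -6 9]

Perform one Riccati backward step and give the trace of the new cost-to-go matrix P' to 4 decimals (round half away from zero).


BᵀP = [-12.0000 9.0000]
S = R + BᵀPB = [3] + [18.0000] = [21.0000]
BᵀPA = [9.0000 -48.0000]
K = S⁻¹·BᵀPA = [0.4286 -2.2857]
A−BK = [-0.8571 -2.4286; -1.0000 -4.0000]
AᵀP(A−BK) = [5.1429 14.5714; 14.5714 90.2857]
P' = Q + AᵀP(A−BK) = [25.1429 6.5714; 6.5714 94.2857]
tr(P') = 119.4286

119.4286


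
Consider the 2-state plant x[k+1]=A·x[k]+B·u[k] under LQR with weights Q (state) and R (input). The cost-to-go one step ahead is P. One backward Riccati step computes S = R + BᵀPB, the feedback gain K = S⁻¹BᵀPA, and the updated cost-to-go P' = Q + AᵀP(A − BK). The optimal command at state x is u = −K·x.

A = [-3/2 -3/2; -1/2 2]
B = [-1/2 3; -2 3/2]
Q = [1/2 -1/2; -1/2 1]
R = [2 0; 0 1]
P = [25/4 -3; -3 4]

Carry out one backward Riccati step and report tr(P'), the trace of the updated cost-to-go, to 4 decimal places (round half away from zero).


6.5658

BᵀP = [2.8750 -6.5000; 14.2500 -3.0000]
S = R + BᵀPB = [2 0; 0 1] + [11.5625 -1.1250; -1.1250 38.2500] = [13.5625 -1.1250; -1.1250 39.2500]
BᵀPA = [-1.0625 -17.3125; -19.8750 -27.3750]
K = S⁻¹·BᵀPA = [-0.1206 -1.3375; -0.5098 -0.7358]
A−BK = [-0.0308 0.0386; 0.0235 0.4286]
AᵀP(A−BK) = [0.3015 0.7676; 0.7676 4.7643]
P' = Q + AᵀP(A−BK) = [0.8015 0.2676; 0.2676 5.7643]
tr(P') = 6.5658


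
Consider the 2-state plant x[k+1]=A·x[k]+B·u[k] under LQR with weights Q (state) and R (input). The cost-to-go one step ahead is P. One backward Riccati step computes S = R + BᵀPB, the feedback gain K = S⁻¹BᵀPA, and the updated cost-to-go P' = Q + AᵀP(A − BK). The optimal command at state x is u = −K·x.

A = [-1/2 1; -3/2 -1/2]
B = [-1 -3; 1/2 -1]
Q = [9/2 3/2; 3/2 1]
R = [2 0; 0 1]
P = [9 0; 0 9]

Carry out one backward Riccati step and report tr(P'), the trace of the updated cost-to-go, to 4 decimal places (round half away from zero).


11.1041

BᵀP = [-9.0000 4.5000; -27.0000 -9.0000]
S = R + BᵀPB = [2 0; 0 1] + [11.2500 22.5000; 22.5000 90.0000] = [13.2500 22.5000; 22.5000 91.0000]
BᵀPA = [-2.2500 -11.2500; 27.0000 -22.5000]
K = S⁻¹·BᵀPA = [-1.1612 -0.7398; 0.5838 -0.0643]
A−BK = [0.0902 0.0672; -0.3356 -0.1944]
AᵀP(A−BK) = [4.1245 2.3224; 2.3224 1.4796]
P' = Q + AᵀP(A−BK) = [8.6245 3.8224; 3.8224 2.4796]
tr(P') = 11.1041


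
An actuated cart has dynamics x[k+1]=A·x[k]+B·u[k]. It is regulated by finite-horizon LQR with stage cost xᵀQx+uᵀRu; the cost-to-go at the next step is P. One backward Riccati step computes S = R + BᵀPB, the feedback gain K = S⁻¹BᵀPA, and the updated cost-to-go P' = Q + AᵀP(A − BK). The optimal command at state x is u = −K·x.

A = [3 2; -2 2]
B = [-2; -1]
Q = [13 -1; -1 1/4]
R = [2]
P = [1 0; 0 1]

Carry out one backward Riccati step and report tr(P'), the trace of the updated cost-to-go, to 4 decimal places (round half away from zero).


26.8214

BᵀP = [-2.0000 -1.0000]
S = R + BᵀPB = [2] + [5.0000] = [7.0000]
BᵀPA = [-4.0000 -6.0000]
K = S⁻¹·BᵀPA = [-0.5714 -0.8571]
A−BK = [1.8571 0.2857; -2.5714 1.1429]
AᵀP(A−BK) = [10.7143 -1.4286; -1.4286 2.8571]
P' = Q + AᵀP(A−BK) = [23.7143 -2.4286; -2.4286 3.1071]
tr(P') = 26.8214


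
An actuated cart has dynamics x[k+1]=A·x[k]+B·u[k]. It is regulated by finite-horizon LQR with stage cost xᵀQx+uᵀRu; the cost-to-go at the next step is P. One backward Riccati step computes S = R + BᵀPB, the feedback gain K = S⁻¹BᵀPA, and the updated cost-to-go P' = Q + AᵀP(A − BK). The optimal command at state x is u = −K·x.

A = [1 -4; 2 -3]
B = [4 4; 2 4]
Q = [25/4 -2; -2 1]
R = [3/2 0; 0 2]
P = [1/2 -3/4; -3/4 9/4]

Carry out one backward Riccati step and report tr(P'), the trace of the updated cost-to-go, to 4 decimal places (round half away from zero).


BᵀP = [0.5000 1.5000; -1.0000 6.0000]
S = R + BᵀPB = [3/2 0; 0 2] + [5.0000 8.0000; 8.0000 20.0000] = [6.5000 8.0000; 8.0000 22.0000]
BᵀPA = [3.5000 -6.5000; 11.0000 -14.0000]
K = S⁻¹·BᵀPA = [-0.1392 -0.3924; 0.5506 -0.4937]
A−BK = [-0.6456 -0.4557; 0.0759 -0.2405]
AᵀP(A−BK) = [0.9304 -0.4462; -0.4462 0.7880]
P' = Q + AᵀP(A−BK) = [7.1804 -2.4462; -2.4462 1.7880]
tr(P') = 8.9684

8.9684


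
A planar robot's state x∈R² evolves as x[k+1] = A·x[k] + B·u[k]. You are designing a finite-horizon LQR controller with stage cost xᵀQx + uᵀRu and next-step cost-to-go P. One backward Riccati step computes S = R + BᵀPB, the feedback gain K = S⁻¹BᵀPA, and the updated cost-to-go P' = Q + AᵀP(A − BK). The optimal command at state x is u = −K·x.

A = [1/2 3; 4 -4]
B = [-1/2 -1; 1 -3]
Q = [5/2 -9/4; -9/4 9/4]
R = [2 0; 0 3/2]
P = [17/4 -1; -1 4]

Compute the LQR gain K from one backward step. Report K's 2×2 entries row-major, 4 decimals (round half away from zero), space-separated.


0.6903 -3.1068 -1.0479 0.2243

BᵀP = [-3.1250 4.5000; -1.2500 -11.0000]
S = R + BᵀPB = [2 0; 0 3/2] + [6.0625 -10.3750; -10.3750 34.2500] = [8.0625 -10.3750; -10.3750 35.7500]
BᵀPA = [16.4375 -27.3750; -44.6250 40.2500]
K = S⁻¹·BᵀPA = [0.6903 -3.1068; -1.0479 0.2243]
A−BK = [-0.2028 1.6709; 0.1659 -0.2205]
AᵀP(A−BK) = [2.9524 -6.5499; -6.5499 32.1758]
P' = Q + AᵀP(A−BK) = [5.4524 -8.7999; -8.7999 34.4258]
tr(P') = 39.8782


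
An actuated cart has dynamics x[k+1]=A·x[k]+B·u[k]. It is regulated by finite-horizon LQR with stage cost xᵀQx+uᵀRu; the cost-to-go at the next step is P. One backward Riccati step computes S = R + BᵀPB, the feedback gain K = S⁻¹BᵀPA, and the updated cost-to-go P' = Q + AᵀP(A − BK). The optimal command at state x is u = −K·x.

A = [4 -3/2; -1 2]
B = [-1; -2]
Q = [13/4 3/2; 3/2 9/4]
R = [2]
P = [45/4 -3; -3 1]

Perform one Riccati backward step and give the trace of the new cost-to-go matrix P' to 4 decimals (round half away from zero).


147.0476

BᵀP = [-5.2500 1.0000]
S = R + BᵀPB = [2] + [3.2500] = [5.2500]
BᵀPA = [-22.0000 9.8750]
K = S⁻¹·BᵀPA = [-4.1905 1.8810]
A−BK = [-0.1905 0.3810; -9.3810 5.7619]
AᵀP(A−BK) = [112.8095 -56.6190; -56.6190 28.7381]
P' = Q + AᵀP(A−BK) = [116.0595 -55.1190; -55.1190 30.9881]
tr(P') = 147.0476


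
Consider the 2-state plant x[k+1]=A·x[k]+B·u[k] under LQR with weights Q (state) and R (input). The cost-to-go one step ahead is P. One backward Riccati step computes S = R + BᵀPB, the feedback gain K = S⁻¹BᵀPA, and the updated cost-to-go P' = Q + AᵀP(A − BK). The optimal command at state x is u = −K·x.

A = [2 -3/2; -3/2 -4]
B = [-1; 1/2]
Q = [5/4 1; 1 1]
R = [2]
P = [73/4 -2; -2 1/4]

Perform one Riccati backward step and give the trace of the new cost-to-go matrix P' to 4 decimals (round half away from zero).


12.3825

BᵀP = [-19.2500 2.1250]
S = R + BᵀPB = [2] + [20.3125] = [22.3125]
BᵀPA = [-41.6875 20.3750]
K = S⁻¹·BᵀPA = [-1.8683 0.9132]
A−BK = [0.1317 -0.5868; -0.5658 -4.4566]
AᵀP(A−BK) = [7.6758 -3.6824; -3.6824 2.4568]
P' = Q + AᵀP(A−BK) = [8.9258 -2.6824; -2.6824 3.4568]
tr(P') = 12.3825


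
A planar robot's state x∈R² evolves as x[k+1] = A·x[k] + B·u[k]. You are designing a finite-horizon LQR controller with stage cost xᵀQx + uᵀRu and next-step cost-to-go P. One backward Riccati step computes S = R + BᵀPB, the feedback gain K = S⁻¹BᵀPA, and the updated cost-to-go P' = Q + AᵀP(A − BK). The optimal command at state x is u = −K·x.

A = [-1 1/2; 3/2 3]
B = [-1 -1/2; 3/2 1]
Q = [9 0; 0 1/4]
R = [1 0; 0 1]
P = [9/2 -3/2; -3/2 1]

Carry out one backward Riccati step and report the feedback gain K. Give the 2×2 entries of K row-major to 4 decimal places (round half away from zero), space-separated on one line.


BᵀP = [-6.7500 3.0000; -3.7500 1.7500]
S = R + BᵀPB = [1 0; 0 1] + [11.2500 6.3750; 6.3750 3.6250] = [12.2500 6.3750; 6.3750 4.6250]
BᵀPA = [11.2500 5.6250; 6.3750 3.3750]
K = S⁻¹·BᵀPA = [0.7112 0.2810; 0.3980 0.3424]
A−BK = [-0.0898 0.9522; 0.0351 2.2361]
AᵀP(A−BK) = [0.7112 0.2810; 0.2810 2.8888]
P' = Q + AᵀP(A−BK) = [9.7112 0.2810; 0.2810 3.1388]
tr(P') = 12.8500

0.7112 0.2810 0.3980 0.3424


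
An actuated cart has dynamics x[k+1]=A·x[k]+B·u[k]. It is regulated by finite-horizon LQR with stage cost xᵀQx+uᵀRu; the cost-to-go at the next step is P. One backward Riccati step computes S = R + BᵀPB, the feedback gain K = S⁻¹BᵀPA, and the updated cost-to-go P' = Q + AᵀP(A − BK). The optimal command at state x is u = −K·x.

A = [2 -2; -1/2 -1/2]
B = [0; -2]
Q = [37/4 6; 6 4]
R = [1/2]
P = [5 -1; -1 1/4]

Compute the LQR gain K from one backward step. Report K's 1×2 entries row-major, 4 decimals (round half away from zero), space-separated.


2.8333 -2.5000

BᵀP = [2.0000 -0.5000]
S = R + BᵀPB = [1/2] + [1.0000] = [1.5000]
BᵀPA = [4.2500 -3.7500]
K = S⁻¹·BᵀPA = [2.8333 -2.5000]
A−BK = [2.0000 -2.0000; 5.1667 -5.5000]
AᵀP(A−BK) = [10.0208 -9.3125; -9.3125 8.6875]
P' = Q + AᵀP(A−BK) = [19.2708 -3.3125; -3.3125 12.6875]
tr(P') = 31.9583


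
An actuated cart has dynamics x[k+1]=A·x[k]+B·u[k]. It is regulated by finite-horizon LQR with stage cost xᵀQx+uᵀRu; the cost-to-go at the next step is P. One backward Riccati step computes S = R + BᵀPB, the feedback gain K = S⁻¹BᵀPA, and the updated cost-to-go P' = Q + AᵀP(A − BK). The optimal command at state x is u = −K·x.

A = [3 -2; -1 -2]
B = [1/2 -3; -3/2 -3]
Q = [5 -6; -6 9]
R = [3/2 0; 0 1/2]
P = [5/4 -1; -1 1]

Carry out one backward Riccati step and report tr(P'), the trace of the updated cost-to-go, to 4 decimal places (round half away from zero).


18.7794

BᵀP = [2.1250 -2.0000; -0.7500 0.0000]
S = R + BᵀPB = [3/2 0; 0 1/2] + [4.0625 -0.3750; -0.3750 2.2500] = [5.5625 -0.3750; -0.3750 2.7500]
BᵀPA = [8.3750 -0.2500; -2.2500 1.5000]
K = S⁻¹·BᵀPA = [1.4639 -0.0082; -0.6186 0.5443]
A−BK = [0.4124 -0.3629; -0.6598 -0.3794]
AᵀP(A−BK) = [4.5979 -0.2062; -0.2062 0.1814]
P' = Q + AᵀP(A−BK) = [9.5979 -6.2062; -6.2062 9.1814]
tr(P') = 18.7794


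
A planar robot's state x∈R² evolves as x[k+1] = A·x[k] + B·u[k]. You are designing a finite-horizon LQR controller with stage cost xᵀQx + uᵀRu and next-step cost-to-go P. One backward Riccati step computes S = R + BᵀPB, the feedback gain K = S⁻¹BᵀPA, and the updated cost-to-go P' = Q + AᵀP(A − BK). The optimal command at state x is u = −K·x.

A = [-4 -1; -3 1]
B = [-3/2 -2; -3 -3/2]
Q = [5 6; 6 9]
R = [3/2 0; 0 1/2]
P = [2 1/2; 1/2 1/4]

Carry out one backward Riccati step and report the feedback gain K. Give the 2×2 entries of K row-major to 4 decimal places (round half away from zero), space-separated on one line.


BᵀP = [-4.5000 -1.5000; -4.7500 -1.3750]
S = R + BᵀPB = [3/2 0; 0 1/2] + [11.2500 11.2500; 11.2500 11.5625] = [12.7500 11.2500; 11.2500 12.0625]
BᵀPA = [22.5000 3.0000; 23.1250 3.3750]
K = S⁻¹·BᵀPA = [0.4131 -0.0654; 1.5318 0.3408]
A−BK = [-0.3167 -0.4165; 0.5370 1.3150]
AᵀP(A−BK) = [1.5318 0.3408; 0.3408 0.2960]
P' = Q + AᵀP(A−BK) = [6.5318 6.3408; 6.3408 9.2960]
tr(P') = 15.8279

0.4131 -0.0654 1.5318 0.3408


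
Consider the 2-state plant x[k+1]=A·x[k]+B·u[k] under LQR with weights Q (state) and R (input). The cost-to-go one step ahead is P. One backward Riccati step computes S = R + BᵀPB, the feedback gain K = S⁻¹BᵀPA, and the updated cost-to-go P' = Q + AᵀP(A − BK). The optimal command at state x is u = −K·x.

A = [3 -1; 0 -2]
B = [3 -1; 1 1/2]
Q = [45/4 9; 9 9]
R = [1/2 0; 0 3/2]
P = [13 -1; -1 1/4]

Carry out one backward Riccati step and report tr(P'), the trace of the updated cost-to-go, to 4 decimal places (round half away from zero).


BᵀP = [38.0000 -2.7500; -13.5000 1.1250]
S = R + BᵀPB = [1/2 0; 0 3/2] + [111.2500 -39.3750; -39.3750 14.0625] = [111.7500 -39.3750; -39.3750 15.5625]
BᵀPA = [114.0000 -32.5000; -40.5000 11.2500]
K = S⁻¹·BᵀPA = [0.9508 -0.3328; -0.1967 -0.1192]
A−BK = [-0.0492 -0.1207; -0.8525 -1.6076]
AᵀP(A−BK) = [0.6393 0.1148; 0.1148 0.5241]
P' = Q + AᵀP(A−BK) = [11.8893 9.1148; 9.1148 9.5241]
tr(P') = 21.4134

21.4134


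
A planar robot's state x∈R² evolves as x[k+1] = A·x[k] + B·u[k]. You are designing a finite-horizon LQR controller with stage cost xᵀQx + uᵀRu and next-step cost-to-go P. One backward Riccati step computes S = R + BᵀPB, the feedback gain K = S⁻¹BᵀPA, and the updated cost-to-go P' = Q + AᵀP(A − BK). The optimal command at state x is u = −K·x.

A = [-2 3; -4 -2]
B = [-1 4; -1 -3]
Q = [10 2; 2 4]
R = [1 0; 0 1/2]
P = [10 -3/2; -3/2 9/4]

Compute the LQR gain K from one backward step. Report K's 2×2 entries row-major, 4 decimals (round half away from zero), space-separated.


2.5778 -0.1267 0.2023 0.7150

BᵀP = [-8.5000 -0.7500; 44.5000 -12.7500]
S = R + BᵀPB = [1 0; 0 1/2] + [9.2500 -31.7500; -31.7500 216.2500] = [10.2500 -31.7500; -31.7500 216.7500]
BᵀPA = [20.0000 -24.0000; -38.0000 159.0000]
K = S⁻¹·BᵀPA = [2.5778 -0.1267; 0.2023 0.7150]
A−BK = [-0.2313 0.0133; -0.8153 0.0183]
AᵀP(A−BK) = [8.1306 -0.2960; -0.2960 0.2735]
P' = Q + AᵀP(A−BK) = [18.1306 1.7040; 1.7040 4.2735]
tr(P') = 22.4041


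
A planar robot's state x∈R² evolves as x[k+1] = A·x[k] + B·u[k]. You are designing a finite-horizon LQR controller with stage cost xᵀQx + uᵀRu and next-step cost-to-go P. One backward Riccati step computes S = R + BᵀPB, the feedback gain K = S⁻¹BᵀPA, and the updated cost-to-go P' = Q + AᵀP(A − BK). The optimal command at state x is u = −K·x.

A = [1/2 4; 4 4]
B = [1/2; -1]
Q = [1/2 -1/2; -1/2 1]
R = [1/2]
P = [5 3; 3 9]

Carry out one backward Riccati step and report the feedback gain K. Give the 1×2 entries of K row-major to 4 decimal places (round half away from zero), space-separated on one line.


-3.9032 -4.1290

BᵀP = [-0.5000 -7.5000]
S = R + BᵀPB = [1/2] + [7.2500] = [7.7500]
BᵀPA = [-30.2500 -32.0000]
K = S⁻¹·BᵀPA = [-3.9032 -4.1290]
A−BK = [2.4516 6.0645; 0.0968 -0.1290]
AᵀP(A−BK) = [39.1774 83.0968; 83.0968 187.8710]
P' = Q + AᵀP(A−BK) = [39.6774 82.5968; 82.5968 188.8710]
tr(P') = 228.5484


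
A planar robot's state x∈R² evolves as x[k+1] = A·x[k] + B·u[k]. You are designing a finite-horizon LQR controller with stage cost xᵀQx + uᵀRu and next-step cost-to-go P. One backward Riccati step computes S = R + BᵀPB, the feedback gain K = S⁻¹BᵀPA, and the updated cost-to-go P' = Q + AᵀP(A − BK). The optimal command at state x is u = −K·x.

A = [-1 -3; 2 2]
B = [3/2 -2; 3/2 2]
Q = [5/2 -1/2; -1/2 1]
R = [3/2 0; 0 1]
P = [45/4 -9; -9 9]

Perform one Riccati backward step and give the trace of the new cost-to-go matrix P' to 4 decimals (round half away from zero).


BᵀP = [3.3750 0.0000; -40.5000 36.0000]
S = R + BᵀPB = [3/2 0; 0 1] + [5.0625 -6.7500; -6.7500 153.0000] = [6.5625 -6.7500; -6.7500 154.0000]
BᵀPA = [-3.3750 -10.1250; 112.5000 193.5000]
K = S⁻¹·BᵀPA = [0.2483 -0.2623; 0.7414 1.2450]
A−BK = [0.1104 -0.1166; 0.1447 -0.0966]
AᵀP(A−BK) = [0.6802 0.8026; 0.8026 1.6874]
P' = Q + AᵀP(A−BK) = [3.1802 0.3026; 0.3026 2.6874]
tr(P') = 5.8676

5.8676


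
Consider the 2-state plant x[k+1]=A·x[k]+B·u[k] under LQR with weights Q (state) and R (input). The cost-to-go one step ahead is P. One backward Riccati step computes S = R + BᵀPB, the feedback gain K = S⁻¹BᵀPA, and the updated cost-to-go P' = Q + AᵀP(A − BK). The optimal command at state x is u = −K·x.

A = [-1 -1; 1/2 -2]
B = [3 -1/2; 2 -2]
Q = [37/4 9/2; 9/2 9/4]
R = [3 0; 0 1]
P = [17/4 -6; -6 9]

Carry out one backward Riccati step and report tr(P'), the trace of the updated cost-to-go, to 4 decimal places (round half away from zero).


BᵀP = [0.7500 0.0000; 9.8750 -15.0000]
S = R + BᵀPB = [3 0; 0 1] + [2.2500 -0.3750; -0.3750 25.0625] = [5.2500 -0.3750; -0.3750 26.0625]
BᵀPA = [-0.7500 -0.7500; -17.3750 20.1250]
K = S⁻¹·BᵀPA = [-0.1907 -0.0878; -0.6694 0.7709]
A−BK = [-0.7627 -0.3512; -0.4575 -0.2826]
AᵀP(A−BK) = [0.7260 -0.4211; -0.4211 0.6694]
P' = Q + AᵀP(A−BK) = [9.9760 4.0789; 4.0789 2.9194]
tr(P') = 12.8954

12.8954


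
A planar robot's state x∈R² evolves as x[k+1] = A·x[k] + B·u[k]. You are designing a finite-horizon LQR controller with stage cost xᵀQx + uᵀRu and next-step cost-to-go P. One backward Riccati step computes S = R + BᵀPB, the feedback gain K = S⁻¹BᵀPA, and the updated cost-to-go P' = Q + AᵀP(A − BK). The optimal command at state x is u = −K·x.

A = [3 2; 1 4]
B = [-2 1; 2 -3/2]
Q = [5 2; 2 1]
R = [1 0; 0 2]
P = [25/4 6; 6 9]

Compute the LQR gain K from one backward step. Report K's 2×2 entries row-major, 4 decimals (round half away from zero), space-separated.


-1.8040 -1.6872 -3.1322 -4.9075

BᵀP = [-0.5000 6.0000; -2.7500 -7.5000]
S = R + BᵀPB = [1 0; 0 2] + [13.0000 -9.5000; -9.5000 8.5000] = [14.0000 -9.5000; -9.5000 10.5000]
BᵀPA = [4.5000 23.0000; -15.7500 -35.5000]
K = S⁻¹·BᵀPA = [-1.8040 -1.6872; -3.1322 -4.9075]
A−BK = [2.5242 3.5330; -0.0903 0.0132]
AᵀP(A−BK) = [60.0363 87.7996; 87.7996 129.5903]
P' = Q + AᵀP(A−BK) = [65.0363 89.7996; 89.7996 130.5903]
tr(P') = 195.6267


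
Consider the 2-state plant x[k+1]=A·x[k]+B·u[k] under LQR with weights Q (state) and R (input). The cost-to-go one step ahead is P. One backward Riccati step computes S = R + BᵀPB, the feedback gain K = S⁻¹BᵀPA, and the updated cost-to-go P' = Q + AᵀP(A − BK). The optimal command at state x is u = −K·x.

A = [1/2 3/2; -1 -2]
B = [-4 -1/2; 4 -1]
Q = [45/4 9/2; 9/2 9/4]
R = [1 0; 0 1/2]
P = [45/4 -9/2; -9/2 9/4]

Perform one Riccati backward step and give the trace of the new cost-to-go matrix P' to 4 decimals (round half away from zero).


BᵀP = [-63.0000 27.0000; -1.1250 0.0000]
S = R + BᵀPB = [1 0; 0 1/2] + [360.0000 4.5000; 4.5000 0.5625] = [361.0000 4.5000; 4.5000 1.0625]
BᵀPA = [-58.5000 -148.5000; -0.5625 -1.6875]
K = S⁻¹·BᵀPA = [-0.1641 -0.4134; 0.1657 0.1626]
A−BK = [-0.0736 -0.0723; -0.1779 -0.1839]
AᵀP(A−BK) = [0.0550 0.0960; 0.0960 0.1993]
P' = Q + AᵀP(A−BK) = [11.3050 4.5960; 4.5960 2.4493]
tr(P') = 13.7543

13.7543


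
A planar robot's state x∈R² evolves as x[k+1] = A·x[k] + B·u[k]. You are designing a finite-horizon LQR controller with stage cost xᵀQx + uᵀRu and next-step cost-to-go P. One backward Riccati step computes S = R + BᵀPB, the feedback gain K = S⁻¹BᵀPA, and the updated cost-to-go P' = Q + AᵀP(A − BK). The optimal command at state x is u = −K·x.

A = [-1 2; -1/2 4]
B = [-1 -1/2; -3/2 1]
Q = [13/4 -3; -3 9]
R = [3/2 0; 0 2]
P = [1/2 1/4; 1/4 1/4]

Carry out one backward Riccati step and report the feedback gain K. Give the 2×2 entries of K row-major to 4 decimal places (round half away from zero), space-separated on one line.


0.3586 -1.2761 0.0022 0.1227

BᵀP = [-0.8750 -0.6250; 0.0000 0.1250]
S = R + BᵀPB = [3/2 0; 0 2] + [1.8125 -0.1875; -0.1875 0.1250] = [3.3125 -0.1875; -0.1875 2.1250]
BᵀPA = [1.1875 -4.2500; -0.0625 0.5000]
K = S⁻¹·BᵀPA = [0.3586 -1.2761; 0.0022 0.1227]
A−BK = [-0.6403 0.7853; 0.0357 1.9632]
AᵀP(A−BK) = [0.3868 -1.2270; -1.2270 4.5153]
P' = Q + AᵀP(A−BK) = [3.6368 -4.2270; -4.2270 13.5153]
tr(P') = 17.1521


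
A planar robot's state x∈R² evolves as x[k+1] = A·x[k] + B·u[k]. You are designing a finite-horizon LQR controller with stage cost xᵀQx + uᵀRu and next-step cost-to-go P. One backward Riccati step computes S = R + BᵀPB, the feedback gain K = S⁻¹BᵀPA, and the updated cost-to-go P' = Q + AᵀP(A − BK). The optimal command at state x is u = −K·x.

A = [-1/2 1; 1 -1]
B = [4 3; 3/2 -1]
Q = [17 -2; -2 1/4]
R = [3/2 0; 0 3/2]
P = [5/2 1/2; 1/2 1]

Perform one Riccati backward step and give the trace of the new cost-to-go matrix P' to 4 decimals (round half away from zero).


BᵀP = [10.7500 3.5000; 7.0000 0.5000]
S = R + BᵀPB = [3/2 0; 0 3/2] + [48.2500 28.7500; 28.7500 20.5000] = [49.7500 28.7500; 28.7500 22.0000]
BᵀPA = [-1.8750 7.2500; -3.0000 6.5000]
K = S⁻¹·BᵀPA = [0.1679 -0.1022; -0.3558 0.4290]
A−BK = [-0.1043 0.1218; 0.3922 -0.4178]
AᵀP(A−BK) = [0.3724 -0.4047; -0.4047 0.4524]
P' = Q + AᵀP(A−BK) = [17.3724 -2.4047; -2.4047 0.7024]
tr(P') = 18.0748

18.0748


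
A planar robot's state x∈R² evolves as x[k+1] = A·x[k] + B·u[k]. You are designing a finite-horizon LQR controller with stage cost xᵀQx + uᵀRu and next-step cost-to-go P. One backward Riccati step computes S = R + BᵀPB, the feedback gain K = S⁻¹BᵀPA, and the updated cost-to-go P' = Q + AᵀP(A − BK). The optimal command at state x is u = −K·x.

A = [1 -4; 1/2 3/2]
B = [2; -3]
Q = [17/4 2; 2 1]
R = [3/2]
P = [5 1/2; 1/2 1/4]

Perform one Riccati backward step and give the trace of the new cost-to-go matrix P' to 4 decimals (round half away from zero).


17.4859

BᵀP = [8.5000 0.2500]
S = R + BᵀPB = [3/2] + [16.2500] = [17.7500]
BᵀPA = [8.6250 -33.6250]
K = S⁻¹·BᵀPA = [0.4859 -1.8944]
A−BK = [0.0282 -0.2113; 1.9577 -4.1831]
AᵀP(A−BK) = [1.3715 -3.7236; -3.7236 10.8644]
P' = Q + AᵀP(A−BK) = [5.6215 -1.7236; -1.7236 11.8644]
tr(P') = 17.4859


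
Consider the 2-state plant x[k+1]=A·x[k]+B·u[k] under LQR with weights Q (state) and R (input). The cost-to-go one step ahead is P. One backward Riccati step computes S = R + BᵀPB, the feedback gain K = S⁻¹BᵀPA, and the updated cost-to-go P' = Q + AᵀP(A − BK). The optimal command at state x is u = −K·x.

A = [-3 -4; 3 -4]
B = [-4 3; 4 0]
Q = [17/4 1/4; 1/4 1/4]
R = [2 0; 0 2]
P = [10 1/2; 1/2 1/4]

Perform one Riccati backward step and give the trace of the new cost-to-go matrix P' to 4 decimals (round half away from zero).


12.8004

BᵀP = [-38.0000 -1.0000; 30.0000 1.5000]
S = R + BᵀPB = [2 0; 0 2] + [148.0000 -114.0000; -114.0000 90.0000] = [150.0000 -114.0000; -114.0000 92.0000]
BᵀPA = [111.0000 156.0000; -85.5000 -126.0000]
K = S⁻¹·BᵀPA = [0.5784 -0.0149; -0.2127 -1.3881]
A−BK = [-0.0485 0.1045; 0.6866 -3.9403]
AᵀP(A−BK) = [0.8675 -0.0224; -0.0224 7.4328]
P' = Q + AᵀP(A−BK) = [5.1175 0.2276; 0.2276 7.6828]
tr(P') = 12.8004


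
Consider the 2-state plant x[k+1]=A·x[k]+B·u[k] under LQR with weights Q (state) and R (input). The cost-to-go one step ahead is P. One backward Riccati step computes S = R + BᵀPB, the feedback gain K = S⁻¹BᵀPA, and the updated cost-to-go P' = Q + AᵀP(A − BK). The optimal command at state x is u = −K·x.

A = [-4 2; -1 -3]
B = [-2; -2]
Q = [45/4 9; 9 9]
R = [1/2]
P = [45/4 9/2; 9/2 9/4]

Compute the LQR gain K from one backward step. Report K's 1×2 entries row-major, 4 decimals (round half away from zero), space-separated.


BᵀP = [-31.5000 -13.5000]
S = R + BᵀPB = [1/2] + [90.0000] = [90.5000]
BᵀPA = [139.5000 -22.5000]
K = S⁻¹·BᵀPA = [1.5414 -0.2486]
A−BK = [-0.9171 1.5028; 2.0829 -3.4972]
AᵀP(A−BK) = [3.2196 -3.5677; -3.5677 5.6561]
P' = Q + AᵀP(A−BK) = [14.4696 5.4323; 5.4323 14.6561]
tr(P') = 29.1257

1.5414 -0.2486


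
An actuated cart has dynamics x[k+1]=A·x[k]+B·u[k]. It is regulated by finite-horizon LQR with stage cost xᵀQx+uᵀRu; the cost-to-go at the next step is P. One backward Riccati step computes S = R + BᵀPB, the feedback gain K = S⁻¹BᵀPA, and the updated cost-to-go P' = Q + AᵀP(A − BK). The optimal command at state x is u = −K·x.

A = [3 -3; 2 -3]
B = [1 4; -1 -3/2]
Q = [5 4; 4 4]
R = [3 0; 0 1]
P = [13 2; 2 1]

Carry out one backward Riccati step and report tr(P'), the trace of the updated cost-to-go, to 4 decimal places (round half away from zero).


BᵀP = [11.0000 1.0000; 49.0000 6.5000]
S = R + BᵀPB = [3 0; 0 1] + [10.0000 42.5000; 42.5000 186.2500] = [13.0000 42.5000; 42.5000 187.2500]
BᵀPA = [35.0000 -36.0000; 160.0000 -166.5000]
K = S⁻¹·BᵀPA = [-0.3921 0.5338; 0.9435 -1.0104]
A−BK = [-0.3818 0.5076; 3.0231 -3.9817]
AᵀP(A−BK) = [7.7687 -10.0283; -10.0283 12.9948]
P' = Q + AᵀP(A−BK) = [12.7687 -6.0283; -6.0283 16.9948]
tr(P') = 29.7635

29.7635


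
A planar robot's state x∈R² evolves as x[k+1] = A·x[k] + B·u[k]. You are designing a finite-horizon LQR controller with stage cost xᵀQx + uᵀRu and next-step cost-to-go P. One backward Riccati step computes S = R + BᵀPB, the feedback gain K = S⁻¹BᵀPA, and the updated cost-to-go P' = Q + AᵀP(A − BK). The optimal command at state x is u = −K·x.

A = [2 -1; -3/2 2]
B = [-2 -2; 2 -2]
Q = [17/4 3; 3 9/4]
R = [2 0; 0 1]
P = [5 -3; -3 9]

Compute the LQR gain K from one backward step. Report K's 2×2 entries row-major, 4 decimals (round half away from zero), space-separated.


BᵀP = [-16.0000 24.0000; -4.0000 -12.0000]
S = R + BᵀPB = [2 0; 0 1] + [80.0000 -16.0000; -16.0000 32.0000] = [82.0000 -16.0000; -16.0000 33.0000]
BᵀPA = [-68.0000 64.0000; 10.0000 -20.0000]
K = S⁻¹·BᵀPA = [-0.8506 0.7314; -0.1094 -0.2514]
A−BK = [0.0800 -0.0400; -0.0176 0.0343]
AᵀP(A−BK) = [1.5022 -1.2486; -1.2486 1.1600]
P' = Q + AᵀP(A−BK) = [5.7522 1.7514; 1.7514 3.4100]
tr(P') = 9.1622

-0.8506 0.7314 -0.1094 -0.2514


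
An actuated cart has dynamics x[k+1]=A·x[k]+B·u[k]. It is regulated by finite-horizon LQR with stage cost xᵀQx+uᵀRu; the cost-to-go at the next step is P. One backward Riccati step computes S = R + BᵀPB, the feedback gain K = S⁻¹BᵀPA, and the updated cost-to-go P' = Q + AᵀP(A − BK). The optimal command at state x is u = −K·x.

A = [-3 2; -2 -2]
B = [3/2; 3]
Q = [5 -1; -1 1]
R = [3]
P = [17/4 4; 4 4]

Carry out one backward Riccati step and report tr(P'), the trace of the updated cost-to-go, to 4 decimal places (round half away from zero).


11.0466

BᵀP = [18.3750 18.0000]
S = R + BᵀPB = [3] + [81.5625] = [84.5625]
BᵀPA = [-91.1250 0.7500]
K = S⁻¹·BᵀPA = [-1.0776 0.0089]
A−BK = [-1.3836 1.9867; 1.2328 -2.0266]
AᵀP(A−BK) = [4.0532 -0.6918; -0.6918 0.9933]
P' = Q + AᵀP(A−BK) = [9.0532 -1.6918; -1.6918 1.9933]
tr(P') = 11.0466


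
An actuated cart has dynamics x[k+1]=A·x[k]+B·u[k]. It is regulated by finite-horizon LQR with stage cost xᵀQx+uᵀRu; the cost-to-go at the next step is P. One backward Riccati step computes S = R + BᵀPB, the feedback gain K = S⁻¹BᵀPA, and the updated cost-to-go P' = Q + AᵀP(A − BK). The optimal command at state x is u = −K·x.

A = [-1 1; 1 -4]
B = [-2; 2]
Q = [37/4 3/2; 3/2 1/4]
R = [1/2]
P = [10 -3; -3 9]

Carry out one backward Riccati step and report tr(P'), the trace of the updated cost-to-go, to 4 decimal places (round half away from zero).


39.5249

BᵀP = [-26.0000 24.0000]
S = R + BᵀPB = [1/2] + [100.0000] = [100.5000]
BᵀPA = [50.0000 -122.0000]
K = S⁻¹·BᵀPA = [0.4975 -1.2139]
A−BK = [-0.0050 -1.4279; 0.0050 -1.5721]
AᵀP(A−BK) = [0.1244 -0.3035; -0.3035 29.9005]
P' = Q + AᵀP(A−BK) = [9.3744 1.1965; 1.1965 30.1505]
tr(P') = 39.5249
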